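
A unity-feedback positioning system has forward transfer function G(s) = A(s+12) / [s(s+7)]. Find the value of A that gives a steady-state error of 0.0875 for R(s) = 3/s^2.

20

The open loop has one pole at the origin → type 1 system.
K_v = lim_{s→0} s·G(s) = A·12 / (7) = (12/7)·A.
e_ss = 3/K_v = 0.0875 ⇒ K_v = 240/7 ⇒ A = (240/7)/(12/7) = 20.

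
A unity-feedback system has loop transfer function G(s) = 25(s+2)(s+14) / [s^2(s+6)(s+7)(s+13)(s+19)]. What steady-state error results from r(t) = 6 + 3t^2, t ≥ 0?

G(s) has two factors of s in the denominator, so the system is type 2. Taking each input component in turn:
  • 6: tracked with zero error.
  • 3t^2: e_ss = 6/K_a with K_a=50/741 → 88.92.
Total e_ss = 88.92.

88.92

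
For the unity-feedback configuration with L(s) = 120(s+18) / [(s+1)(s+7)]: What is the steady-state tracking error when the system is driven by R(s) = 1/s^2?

infinity

No free integrators in L(s): this is a type 0 system.
For a type-0 system K_v = 0, so e_ss to a ramp input is unbounded.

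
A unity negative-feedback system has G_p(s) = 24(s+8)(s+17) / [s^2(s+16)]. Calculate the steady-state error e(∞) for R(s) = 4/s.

0

G_p(s) has two factors of s in the denominator, so the system is type 2.
K_p = ∞ for a type-2 system; e_ss to a step is zero.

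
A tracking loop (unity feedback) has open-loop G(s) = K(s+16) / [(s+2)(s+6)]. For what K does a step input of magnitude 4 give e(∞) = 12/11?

2

The open loop has no poles at the origin → type 0 system.
K_p = lim_{s→0} G(s) = K·16 / (2·6) = (4/3)·K.
e_ss = 4/(1 + K_p) = 12/11 ⇒ 1 + (4/3)·K = 11/3 ⇒ K = 2.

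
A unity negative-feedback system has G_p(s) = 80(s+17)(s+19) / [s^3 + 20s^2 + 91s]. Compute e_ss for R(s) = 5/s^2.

91/5168

The denominator has no term below 91s — 1 pole at s=0, type 1.
K_v = lim_{s→0} s·G_p(s) = 80·17·19 / 91 = 25840/91.
e_ss = 5/K_v = 5/(25840/91) = 91/5168.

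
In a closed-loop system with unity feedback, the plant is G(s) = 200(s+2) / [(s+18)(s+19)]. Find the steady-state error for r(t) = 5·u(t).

No free integrators in G(s): this is a type 0 system.
K_p = lim_{s→0} G(s) = 200·2 / (18·19) = 200/171.
e_ss = 5/(1 + K_p) = 5/(371/171) = 855/371.

855/371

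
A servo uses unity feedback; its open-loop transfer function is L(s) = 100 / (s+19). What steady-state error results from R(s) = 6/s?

L(s) has no factors of s in the denominator, so the system is type 0.
K_p = lim_{s→0} L(s) = 100 / (19) = 100/19.
e_ss = 6/(1 + K_p) = 6/(119/19) = 114/119.

114/119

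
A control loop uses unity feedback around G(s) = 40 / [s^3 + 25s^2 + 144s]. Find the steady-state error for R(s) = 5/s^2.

18

Lowest-order denominator term is 144s, so the open loop has 1 pole at the origin → type 1 system.
K_v = lim_{s→0} s·G(s) = 40 / 144 = 5/18.
e_ss = 5/K_v = 5/(5/18) = 18.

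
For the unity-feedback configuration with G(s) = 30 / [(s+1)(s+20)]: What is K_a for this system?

0

G(s) has no factors of s in the denominator, so the system is type 0.
K_a = lim_{s→0} s^2·G(s) = 0 (the extra factor of s kills the finite limit).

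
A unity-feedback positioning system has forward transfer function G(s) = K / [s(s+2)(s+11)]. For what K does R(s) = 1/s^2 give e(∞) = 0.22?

The open loop has one pole at the origin → type 1 system.
K_v = lim_{s→0} s·G(s) = K / (2·11) = (1/22)·K.
e_ss = 1/K_v = 0.22 ⇒ K_v = 50/11 ⇒ K = (50/11)/(1/22) = 100.

100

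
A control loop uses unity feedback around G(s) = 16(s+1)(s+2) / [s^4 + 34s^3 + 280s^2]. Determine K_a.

4/35

Lowest-order denominator term is 280s^2, so the open loop has 2 poles at the origin → type 2 system.
K_a = lim_{s→0} s^2·G(s) = 16·1·2 / 280 = 4/35.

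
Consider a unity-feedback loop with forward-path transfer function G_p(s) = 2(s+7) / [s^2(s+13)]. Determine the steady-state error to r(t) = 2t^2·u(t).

System type = 2 (two poles at s=0).
K_a = lim_{s→0} s^2·G_p(s) = 2·7 / (13) = 14/13.
r(t) = 2t^2 gives R(s) = 4/s^3.
e_ss = 4/K_a = 4/(14/13) = 26/7.

26/7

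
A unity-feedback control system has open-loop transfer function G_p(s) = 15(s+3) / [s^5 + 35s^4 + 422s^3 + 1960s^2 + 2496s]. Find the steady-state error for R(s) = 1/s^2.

832/15

The denominator has no term below 2496s — 1 pole at s=0, type 1.
K_v = lim_{s→0} s·G_p(s) = 15·3 / 2496 = 15/832.
e_ss = 1/K_v = 1/(15/832) = 832/15.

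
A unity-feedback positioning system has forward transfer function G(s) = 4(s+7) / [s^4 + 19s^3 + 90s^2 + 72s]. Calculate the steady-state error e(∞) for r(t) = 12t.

Factoring s from the denominator leaves a polynomial with constant term 72, so the system is type 1.
K_v = lim_{s→0} s·G(s) = 4·7 / 72 = 7/18.
e_ss = 12/K_v = 12/(7/18) = 216/7.

216/7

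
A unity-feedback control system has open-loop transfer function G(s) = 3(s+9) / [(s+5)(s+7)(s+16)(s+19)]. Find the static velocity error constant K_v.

0

System type = 0 (no poles at s=0).
K_v = lim_{s→0} s·G(s) = 0 (the extra factor of s kills the finite limit).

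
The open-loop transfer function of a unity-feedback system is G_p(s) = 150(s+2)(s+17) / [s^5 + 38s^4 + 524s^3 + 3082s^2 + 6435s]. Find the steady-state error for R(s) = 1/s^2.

429/340

Factoring s from the denominator leaves a polynomial with constant term 6435, so the system is type 1.
K_v = lim_{s→0} s·G_p(s) = 150·2·17 / 6435 = 340/429.
e_ss = 1/K_v = 1/(340/429) = 429/340.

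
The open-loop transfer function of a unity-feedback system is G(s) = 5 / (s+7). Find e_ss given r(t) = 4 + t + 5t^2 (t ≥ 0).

infinity

System type = 0 (no poles at s=0). By superposition:
  • 4: e_ss = 4/(1+K_p) with K_p=5/7 → 7/3.
  • t: a type-0 system cannot track it, e_ss → ∞.
  • 5t^2: a type-0 system cannot track it, e_ss → ∞.
The unbounded component dominates.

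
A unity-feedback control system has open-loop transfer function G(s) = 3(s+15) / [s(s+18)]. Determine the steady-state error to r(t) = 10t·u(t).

4

G(s) has one factor of s in the denominator, so the system is type 1.
K_v = lim_{s→0} s·G(s) = 3·15 / (18) = 2.5.
e_ss = 10/K_v = 10/2.5 = 4.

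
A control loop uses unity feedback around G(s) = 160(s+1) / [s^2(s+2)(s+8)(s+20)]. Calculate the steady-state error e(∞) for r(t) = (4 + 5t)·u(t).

System type = 2 (two poles at s=0). By superposition:
  • 4: tracked with zero error.
  • 5t: tracked with zero error.
Total e_ss = 0.

0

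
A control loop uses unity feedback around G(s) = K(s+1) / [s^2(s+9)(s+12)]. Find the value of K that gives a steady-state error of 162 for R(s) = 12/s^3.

Two free integrators in G(s): this is a type 2 system.
K_a = lim_{s→0} s^2·G(s) = K·1 / (9·12) = (1/108)·K.
e_ss = 12/K_a = 162 ⇒ K_a = 2/27 ⇒ K = (2/27)/(1/108) = 8.

8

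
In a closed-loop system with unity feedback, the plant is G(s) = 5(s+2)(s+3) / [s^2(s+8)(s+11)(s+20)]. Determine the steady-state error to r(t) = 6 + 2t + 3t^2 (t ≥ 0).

G(s) has two factors of s in the denominator, so the system is type 2. Taking each input component in turn:
  • 6: tracked with zero error.
  • 2t: tracked with zero error.
  • 3t^2: e_ss = 6/K_a with K_a=3/176 → 352.
Total e_ss = 352.

352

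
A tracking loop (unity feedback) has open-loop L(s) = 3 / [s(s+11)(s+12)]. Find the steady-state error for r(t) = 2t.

L(s) has one factor of s in the denominator, so the system is type 1.
K_v = lim_{s→0} s·L(s) = 3 / (11·12) = 1/44.
e_ss = 2/K_v = 2/(1/44) = 88.

88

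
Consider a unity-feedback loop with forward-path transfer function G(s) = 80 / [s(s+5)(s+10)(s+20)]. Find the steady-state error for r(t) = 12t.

One free integrator in G(s): this is a type 1 system.
K_v = lim_{s→0} s·G(s) = 80 / (5·10·20) = 0.08.
e_ss = 12/K_v = 12/0.08 = 150.

150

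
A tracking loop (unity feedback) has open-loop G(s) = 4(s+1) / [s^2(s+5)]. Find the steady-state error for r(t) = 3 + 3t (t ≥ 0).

Two free integrators in G(s): this is a type 2 system. Treating each term separately:
  • 3: tracked with zero error.
  • 3t: tracked with zero error.
Total e_ss = 0.

0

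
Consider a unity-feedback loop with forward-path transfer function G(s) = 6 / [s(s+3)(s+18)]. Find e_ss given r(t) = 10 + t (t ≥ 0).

9

System type = 1 (one pole at s=0). Treating each term separately:
  • 10: tracked with zero error.
  • t: e_ss = 1/K_v with K_v=1/9 → 9.
Total e_ss = 9.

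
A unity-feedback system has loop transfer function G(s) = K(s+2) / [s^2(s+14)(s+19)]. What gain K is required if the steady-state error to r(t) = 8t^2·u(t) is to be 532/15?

60

Two free integrators in G(s): this is a type 2 system.
K_a = lim_{s→0} s^2·G(s) = K·2 / (14·19) = (1/133)·K.
e_ss = 16/K_a = 532/15 ⇒ K_a = 60/133 ⇒ K = (60/133)/(1/133) = 60.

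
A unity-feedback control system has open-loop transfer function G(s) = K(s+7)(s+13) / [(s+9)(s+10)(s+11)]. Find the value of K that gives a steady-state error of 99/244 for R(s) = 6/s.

150

The open loop has no poles at the origin → type 0 system.
K_p = lim_{s→0} G(s) = K·7·13 / (9·10·11) = (91/990)·K.
e_ss = 6/(1 + K_p) = 99/244 ⇒ 1 + (91/990)·K = 488/33 ⇒ K = 150.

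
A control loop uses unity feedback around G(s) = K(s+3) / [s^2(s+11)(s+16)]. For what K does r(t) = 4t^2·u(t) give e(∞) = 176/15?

Two free integrators in G(s): this is a type 2 system.
K_a = lim_{s→0} s^2·G(s) = K·3 / (11·16) = (3/176)·K.
e_ss = 8/K_a = 176/15 ⇒ K_a = 15/22 ⇒ K = (15/22)/(3/176) = 40.

40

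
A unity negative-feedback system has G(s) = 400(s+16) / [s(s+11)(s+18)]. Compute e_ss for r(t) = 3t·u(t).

297/3200

The open loop has one pole at the origin → type 1 system.
K_v = lim_{s→0} s·G(s) = 400·16 / (11·18) = 3200/99.
e_ss = 3/K_v = 3/(3200/99) = 297/3200.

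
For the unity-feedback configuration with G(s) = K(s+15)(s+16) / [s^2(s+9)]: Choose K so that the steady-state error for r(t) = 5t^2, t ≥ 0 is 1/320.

120

The open loop has two poles at the origin → type 2 system.
K_a = lim_{s→0} s^2·G(s) = K·15·16 / (9) = (80/3)·K.
e_ss = 10/K_a = 1/320 ⇒ K_a = 3200 ⇒ K = 3200/(80/3) = 120.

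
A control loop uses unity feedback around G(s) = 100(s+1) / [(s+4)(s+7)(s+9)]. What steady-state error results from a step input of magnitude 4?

G(s) has no factors of s in the denominator, so the system is type 0.
K_p = lim_{s→0} G(s) = 100·1 / (4·7·9) = 25/63.
e_ss = 4/(1 + K_p) = 4/(88/63) = 63/22.

63/22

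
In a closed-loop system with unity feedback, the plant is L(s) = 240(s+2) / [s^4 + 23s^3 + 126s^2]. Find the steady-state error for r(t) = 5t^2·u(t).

Lowest-order denominator term is 126s^2, so the open loop has 2 poles at the origin → type 2 system.
K_a = lim_{s→0} s^2·L(s) = 240·2 / 126 = 80/21.
r(t) = 5t^2 gives R(s) = 10/s^3.
e_ss = 10/K_a = 10/(80/21) = 2.625.

2.625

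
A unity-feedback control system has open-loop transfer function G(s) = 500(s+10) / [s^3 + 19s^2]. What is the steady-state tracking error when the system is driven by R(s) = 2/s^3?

0.0076

Factoring s^2 from the denominator leaves a polynomial with constant term 19, so the system is type 2.
K_a = lim_{s→0} s^2·G(s) = 500·10 / 19 = 5000/19.
r(t) = t^2 gives R(s) = 2/s^3.
e_ss = 2/K_a = 2/(5000/19) = 0.0076.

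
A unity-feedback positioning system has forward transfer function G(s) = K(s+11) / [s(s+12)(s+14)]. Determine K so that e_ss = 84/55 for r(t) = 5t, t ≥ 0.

50

G(s) has one factor of s in the denominator, so the system is type 1.
K_v = lim_{s→0} s·G(s) = K·11 / (12·14) = (11/168)·K.
e_ss = 5/K_v = 84/55 ⇒ K_v = 275/84 ⇒ K = (275/84)/(11/168) = 50.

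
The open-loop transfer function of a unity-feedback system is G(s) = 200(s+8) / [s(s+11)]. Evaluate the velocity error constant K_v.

G(s) has one factor of s in the denominator, so the system is type 1.
K_v = lim_{s→0} s·G(s) = 200·8 / (11) = 1600/11.

1600/11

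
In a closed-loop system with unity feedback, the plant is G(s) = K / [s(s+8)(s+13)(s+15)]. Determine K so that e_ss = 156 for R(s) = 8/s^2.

G(s) has one factor of s in the denominator, so the system is type 1.
K_v = lim_{s→0} s·G(s) = K / (8·13·15) = (1/1560)·K.
e_ss = 8/K_v = 156 ⇒ K_v = 2/39 ⇒ K = (2/39)/(1/1560) = 80.

80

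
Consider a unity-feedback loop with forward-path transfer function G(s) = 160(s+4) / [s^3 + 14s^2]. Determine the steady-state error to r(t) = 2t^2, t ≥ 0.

0.0875

Factoring s^2 from the denominator leaves a polynomial with constant term 14, so the system is type 2.
K_a = lim_{s→0} s^2·G(s) = 160·4 / 14 = 320/7.
r(t) = 2t^2 gives R(s) = 4/s^3.
e_ss = 4/K_a = 4/(320/7) = 0.0875.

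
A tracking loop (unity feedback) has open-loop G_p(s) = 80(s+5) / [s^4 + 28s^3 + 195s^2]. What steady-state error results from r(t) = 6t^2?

5.85

Lowest-order denominator term is 195s^2, so the open loop has 2 poles at the origin → type 2 system.
K_a = lim_{s→0} s^2·G_p(s) = 80·5 / 195 = 80/39.
r(t) = 6t^2 gives R(s) = 12/s^3.
e_ss = 12/K_a = 12/(80/39) = 5.85.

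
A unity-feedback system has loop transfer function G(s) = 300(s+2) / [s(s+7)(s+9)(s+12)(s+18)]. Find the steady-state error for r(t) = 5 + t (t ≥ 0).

One free integrator in G(s): this is a type 1 system. Treating each term separately:
  • 5: tracked with zero error.
  • t: e_ss = 1/K_v with K_v=25/567 → 22.68.
Total e_ss = 22.68.

22.68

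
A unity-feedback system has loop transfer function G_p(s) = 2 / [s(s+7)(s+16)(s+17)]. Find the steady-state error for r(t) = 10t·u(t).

9520

G_p(s) has one factor of s in the denominator, so the system is type 1.
K_v = lim_{s→0} s·G_p(s) = 2 / (7·16·17) = 1/952.
e_ss = 10/K_v = 10/(1/952) = 9520.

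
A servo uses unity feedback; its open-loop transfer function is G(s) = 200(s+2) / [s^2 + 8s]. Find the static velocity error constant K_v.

50

Lowest-order denominator term is 8s, so the open loop has 1 pole at the origin → type 1 system.
K_v = lim_{s→0} s·G(s) = 200·2 / 8 = 50.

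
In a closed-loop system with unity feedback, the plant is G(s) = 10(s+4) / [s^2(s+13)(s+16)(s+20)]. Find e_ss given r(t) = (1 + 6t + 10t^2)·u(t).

2080

System type = 2 (two poles at s=0). Taking each input component in turn:
  • 1: tracked with zero error.
  • 6t: tracked with zero error.
  • 10t^2: e_ss = 20/K_a with K_a=1/104 → 2080.
Total e_ss = 2080.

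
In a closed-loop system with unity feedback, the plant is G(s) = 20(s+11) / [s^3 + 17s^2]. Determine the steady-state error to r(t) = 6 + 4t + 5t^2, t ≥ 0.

17/22

Factoring s^2 from the denominator leaves a polynomial with constant term 17, so the system is type 2. Treating each term separately:
  • 6: tracked with zero error.
  • 4t: tracked with zero error.
  • 5t^2: e_ss = 10/K_a with K_a=220/17 → 17/22.
Total e_ss = 17/22.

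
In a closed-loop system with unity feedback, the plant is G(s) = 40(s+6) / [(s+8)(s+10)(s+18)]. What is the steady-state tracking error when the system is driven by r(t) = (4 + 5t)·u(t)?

infinity

G(s) has no factors of s in the denominator, so the system is type 0. Taking each input component in turn:
  • 4: e_ss = 4/(1+K_p) with K_p=1/6 → 24/7.
  • 5t: a type-0 system cannot track it, e_ss → ∞.
The unbounded component dominates.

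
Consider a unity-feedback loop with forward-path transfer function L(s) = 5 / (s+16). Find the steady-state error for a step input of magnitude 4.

64/21

System type = 0 (no poles at s=0).
K_p = lim_{s→0} L(s) = 5 / (16) = 0.3125.
e_ss = 4/(1 + K_p) = 4/1.3125 = 64/21.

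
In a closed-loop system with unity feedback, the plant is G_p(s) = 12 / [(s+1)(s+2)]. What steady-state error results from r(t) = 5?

G_p(s) has no factors of s in the denominator, so the system is type 0.
K_p = lim_{s→0} G_p(s) = 12 / (1·2) = 6.
e_ss = 5/(1 + K_p) = 5/7.

5/7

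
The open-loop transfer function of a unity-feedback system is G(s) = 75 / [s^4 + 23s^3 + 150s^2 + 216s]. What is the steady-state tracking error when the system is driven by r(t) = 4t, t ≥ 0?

11.52

Factoring s from the denominator leaves a polynomial with constant term 216, so the system is type 1.
K_v = lim_{s→0} s·G(s) = 75 / 216 = 25/72.
e_ss = 4/K_v = 4/(25/72) = 11.52.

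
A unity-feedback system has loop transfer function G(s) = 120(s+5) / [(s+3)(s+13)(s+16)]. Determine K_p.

25/26

G(s) has no factors of s in the denominator, so the system is type 0.
K_p = lim_{s→0} G(s) = 120·5 / (3·13·16) = 25/26.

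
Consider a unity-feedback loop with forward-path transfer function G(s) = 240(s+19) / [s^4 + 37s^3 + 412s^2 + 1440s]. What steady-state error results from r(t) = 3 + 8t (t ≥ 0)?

Lowest-order denominator term is 1440s, so the open loop has 1 pole at the origin → type 1 system. Treating each term separately:
  • 3: tracked with zero error.
  • 8t: e_ss = 8/K_v with K_v=19/6 → 48/19.
Total e_ss = 48/19.

48/19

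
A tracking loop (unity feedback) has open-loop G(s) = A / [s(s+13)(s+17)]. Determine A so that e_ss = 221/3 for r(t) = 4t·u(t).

One free integrator in G(s): this is a type 1 system.
K_v = lim_{s→0} s·G(s) = A / (13·17) = (1/221)·A.
e_ss = 4/K_v = 221/3 ⇒ K_v = 12/221 ⇒ A = (12/221)/(1/221) = 12.

12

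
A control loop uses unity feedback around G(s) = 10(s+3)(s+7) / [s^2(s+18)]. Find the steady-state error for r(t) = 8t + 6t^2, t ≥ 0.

The open loop has two poles at the origin → type 2 system. Taking each input component in turn:
  • 8t: tracked with zero error.
  • 6t^2: e_ss = 12/K_a with K_a=35/3 → 36/35.
Total e_ss = 36/35.

36/35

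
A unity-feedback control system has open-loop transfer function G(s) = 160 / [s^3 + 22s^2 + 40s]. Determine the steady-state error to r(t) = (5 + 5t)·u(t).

Lowest-order denominator term is 40s, so the open loop has 1 pole at the origin → type 1 system. Treating each term separately:
  • 5: tracked with zero error.
  • 5t: e_ss = 5/K_v with K_v=4 → 1.25.
Total e_ss = 1.25.

1.25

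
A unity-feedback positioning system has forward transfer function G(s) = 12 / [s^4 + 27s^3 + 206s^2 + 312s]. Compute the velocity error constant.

1/26

Factoring s from the denominator leaves a polynomial with constant term 312, so the system is type 1.
K_v = lim_{s→0} s·G(s) = 12 / 312 = 1/26.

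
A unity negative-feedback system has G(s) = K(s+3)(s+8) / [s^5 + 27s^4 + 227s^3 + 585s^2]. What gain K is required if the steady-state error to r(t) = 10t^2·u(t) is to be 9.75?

Lowest-order denominator term is 585s^2, so the open loop has 2 poles at the origin → type 2 system.
K_a = lim_{s→0} s^2·G(s) = K·3·8 / 585 = (8/195)·K.
e_ss = 20/K_a = 9.75 ⇒ K_a = 80/39 ⇒ K = (80/39)/(8/195) = 50.

50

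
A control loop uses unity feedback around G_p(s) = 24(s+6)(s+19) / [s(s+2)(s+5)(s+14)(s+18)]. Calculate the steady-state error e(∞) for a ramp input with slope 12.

210/19

One free integrator in G_p(s): this is a type 1 system.
K_v = lim_{s→0} s·G_p(s) = 24·6·19 / (2·5·14·18) = 38/35.
e_ss = 12/K_v = 12/(38/35) = 210/19.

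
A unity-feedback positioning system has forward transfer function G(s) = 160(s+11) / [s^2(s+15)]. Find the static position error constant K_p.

infinity

K_p = lim_{s→0} G(s); with 2 poles at the origin the limit diverges, so K_p = ∞.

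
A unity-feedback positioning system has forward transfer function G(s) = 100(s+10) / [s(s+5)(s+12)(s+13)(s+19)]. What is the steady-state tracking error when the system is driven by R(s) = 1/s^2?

The open loop has one pole at the origin → type 1 system.
K_v = lim_{s→0} s·G(s) = 100·10 / (5·12·13·19) = 50/741.
e_ss = 1/K_v = 1/(50/741) = 14.82.

14.82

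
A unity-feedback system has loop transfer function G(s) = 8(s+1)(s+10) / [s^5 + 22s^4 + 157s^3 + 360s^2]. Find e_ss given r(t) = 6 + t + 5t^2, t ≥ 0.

Factoring s^2 from the denominator leaves a polynomial with constant term 360, so the system is type 2. By superposition:
  • 6: tracked with zero error.
  • t: tracked with zero error.
  • 5t^2: e_ss = 10/K_a with K_a=2/9 → 45.
Total e_ss = 45.

45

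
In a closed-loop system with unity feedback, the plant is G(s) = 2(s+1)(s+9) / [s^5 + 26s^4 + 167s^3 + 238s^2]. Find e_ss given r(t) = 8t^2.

1904/9

Factoring s^2 from the denominator leaves a polynomial with constant term 238, so the system is type 2.
K_a = lim_{s→0} s^2·G(s) = 2·1·9 / 238 = 9/119.
r(t) = 8t^2 gives R(s) = 16/s^3.
e_ss = 16/K_a = 16/(9/119) = 1904/9.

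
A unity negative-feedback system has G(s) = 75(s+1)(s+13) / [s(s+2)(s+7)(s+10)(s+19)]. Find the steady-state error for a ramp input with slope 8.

4256/195

System type = 1 (one pole at s=0).
K_v = lim_{s→0} s·G(s) = 75·1·13 / (2·7·10·19) = 195/532.
e_ss = 8/K_v = 8/(195/532) = 4256/195.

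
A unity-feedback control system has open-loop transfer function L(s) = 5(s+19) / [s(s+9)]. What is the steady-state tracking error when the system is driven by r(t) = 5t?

9/19

System type = 1 (one pole at s=0).
K_v = lim_{s→0} s·L(s) = 5·19 / (9) = 95/9.
e_ss = 5/K_v = 5/(95/9) = 9/19.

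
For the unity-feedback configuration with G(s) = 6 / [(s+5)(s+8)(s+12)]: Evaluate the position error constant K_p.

0.0125

G(s) has no factors of s in the denominator, so the system is type 0.
K_p = lim_{s→0} G(s) = 6 / (5·8·12) = 0.0125.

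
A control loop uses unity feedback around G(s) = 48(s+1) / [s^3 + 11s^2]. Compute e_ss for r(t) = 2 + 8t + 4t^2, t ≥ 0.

11/6

Lowest-order denominator term is 11s^2, so the open loop has 2 poles at the origin → type 2 system. Treating each term separately:
  • 2: tracked with zero error.
  • 8t: tracked with zero error.
  • 4t^2: e_ss = 8/K_a with K_a=48/11 → 11/6.
Total e_ss = 11/6.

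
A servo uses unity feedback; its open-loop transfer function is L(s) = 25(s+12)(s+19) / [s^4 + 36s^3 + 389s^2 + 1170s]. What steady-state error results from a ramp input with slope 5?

Factoring s from the denominator leaves a polynomial with constant term 1170, so the system is type 1.
K_v = lim_{s→0} s·L(s) = 25·12·19 / 1170 = 190/39.
e_ss = 5/K_v = 5/(190/39) = 39/38.

39/38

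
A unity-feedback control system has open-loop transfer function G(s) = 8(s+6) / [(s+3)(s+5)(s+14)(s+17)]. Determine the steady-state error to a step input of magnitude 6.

G(s) has no factors of s in the denominator, so the system is type 0.
K_p = lim_{s→0} G(s) = 8·6 / (3·5·14·17) = 8/595.
e_ss = 6/(1 + K_p) = 6/(603/595) = 1190/201.

1190/201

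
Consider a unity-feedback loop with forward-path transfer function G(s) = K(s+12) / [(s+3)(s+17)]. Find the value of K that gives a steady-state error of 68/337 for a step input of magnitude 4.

80

G(s) has no factors of s in the denominator, so the system is type 0.
K_p = lim_{s→0} G(s) = K·12 / (3·17) = (4/17)·K.
e_ss = 4/(1 + K_p) = 68/337 ⇒ 1 + (4/17)·K = 337/17 ⇒ K = 80.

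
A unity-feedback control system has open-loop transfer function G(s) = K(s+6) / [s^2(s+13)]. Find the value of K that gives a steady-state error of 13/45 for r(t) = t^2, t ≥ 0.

15

Two free integrators in G(s): this is a type 2 system.
K_a = lim_{s→0} s^2·G(s) = K·6 / (13) = (6/13)·K.
e_ss = 2/K_a = 13/45 ⇒ K_a = 90/13 ⇒ K = (90/13)/(6/13) = 15.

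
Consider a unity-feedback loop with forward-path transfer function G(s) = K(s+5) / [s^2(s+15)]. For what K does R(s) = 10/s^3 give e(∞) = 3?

10

Two free integrators in G(s): this is a type 2 system.
K_a = lim_{s→0} s^2·G(s) = K·5 / (15) = (1/3)·K.
e_ss = 10/K_a = 3 ⇒ K_a = 10/3 ⇒ K = (10/3)/(1/3) = 10.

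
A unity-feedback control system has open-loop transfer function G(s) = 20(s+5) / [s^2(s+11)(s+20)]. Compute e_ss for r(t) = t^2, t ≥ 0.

The open loop has two poles at the origin → type 2 system.
K_a = lim_{s→0} s^2·G(s) = 20·5 / (11·20) = 5/11.
r(t) = t^2 gives R(s) = 2/s^3.
e_ss = 2/K_a = 2/(5/11) = 4.4.

4.4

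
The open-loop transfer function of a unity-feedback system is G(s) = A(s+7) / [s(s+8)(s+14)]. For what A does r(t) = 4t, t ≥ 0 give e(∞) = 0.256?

250

System type = 1 (one pole at s=0).
K_v = lim_{s→0} s·G(s) = A·7 / (8·14) = 0.0625·A.
e_ss = 4/K_v = 0.256 ⇒ K_v = 15.625 ⇒ A = 15.625/0.0625 = 250.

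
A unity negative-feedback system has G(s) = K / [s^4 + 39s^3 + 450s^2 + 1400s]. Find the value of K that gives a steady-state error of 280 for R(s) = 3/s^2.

The denominator has no term below 1400s — 1 pole at s=0, type 1.
K_v = lim_{s→0} s·G(s) = K / 1400 = (1/1400)·K.
e_ss = 3/K_v = 280 ⇒ K_v = 3/280 ⇒ K = (3/280)/(1/1400) = 15.

15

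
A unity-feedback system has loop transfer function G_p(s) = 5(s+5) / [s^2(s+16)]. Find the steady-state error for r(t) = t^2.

1.28

The open loop has two poles at the origin → type 2 system.
K_a = lim_{s→0} s^2·G_p(s) = 5·5 / (16) = 1.5625.
r(t) = t^2 gives R(s) = 2/s^3.
e_ss = 2/K_a = 2/1.5625 = 1.28.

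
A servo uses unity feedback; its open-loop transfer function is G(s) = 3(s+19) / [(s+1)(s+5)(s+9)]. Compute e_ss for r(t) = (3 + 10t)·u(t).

infinity

No free integrators in G(s): this is a type 0 system. Treating each term separately:
  • 3: e_ss = 3/(1+K_p) with K_p=19/15 → 45/34.
  • 10t: a type-0 system cannot track it, e_ss → ∞.
The unbounded component dominates.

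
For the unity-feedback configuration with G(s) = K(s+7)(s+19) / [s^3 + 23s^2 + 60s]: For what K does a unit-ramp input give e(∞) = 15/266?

The denominator has no term below 60s — 1 pole at s=0, type 1.
K_v = lim_{s→0} s·G(s) = K·7·19 / 60 = (133/60)·K.
e_ss = 1/K_v = 15/266 ⇒ K_v = 266/15 ⇒ K = (266/15)/(133/60) = 8.

8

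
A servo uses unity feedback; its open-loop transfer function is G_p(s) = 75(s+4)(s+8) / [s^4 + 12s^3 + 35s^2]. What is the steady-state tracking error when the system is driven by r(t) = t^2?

Lowest-order denominator term is 35s^2, so the open loop has 2 poles at the origin → type 2 system.
K_a = lim_{s→0} s^2·G_p(s) = 75·4·8 / 35 = 480/7.
r(t) = t^2 gives R(s) = 2/s^3.
e_ss = 2/K_a = 2/(480/7) = 7/240.

7/240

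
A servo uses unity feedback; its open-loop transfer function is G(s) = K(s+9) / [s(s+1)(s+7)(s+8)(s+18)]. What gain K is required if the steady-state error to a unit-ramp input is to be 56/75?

The open loop has one pole at the origin → type 1 system.
K_v = lim_{s→0} s·G(s) = K·9 / (1·7·8·18) = (1/112)·K.
e_ss = 1/K_v = 56/75 ⇒ K_v = 75/56 ⇒ K = (75/56)/(1/112) = 150.

150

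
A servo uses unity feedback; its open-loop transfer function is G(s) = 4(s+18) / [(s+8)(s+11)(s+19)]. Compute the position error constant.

9/209

System type = 0 (no poles at s=0).
K_p = lim_{s→0} G(s) = 4·18 / (8·11·19) = 9/209.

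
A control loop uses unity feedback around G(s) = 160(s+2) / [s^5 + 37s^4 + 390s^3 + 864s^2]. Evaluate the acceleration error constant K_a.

10/27

The denominator has no term below 864s^2 — 2 poles at s=0, type 2.
K_a = lim_{s→0} s^2·G(s) = 160·2 / 864 = 10/27.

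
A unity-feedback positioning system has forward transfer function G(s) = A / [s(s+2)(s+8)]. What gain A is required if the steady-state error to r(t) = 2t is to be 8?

The open loop has one pole at the origin → type 1 system.
K_v = lim_{s→0} s·G(s) = A / (2·8) = 0.0625·A.
e_ss = 2/K_v = 8 ⇒ K_v = 0.25 ⇒ A = 0.25/0.0625 = 4.

4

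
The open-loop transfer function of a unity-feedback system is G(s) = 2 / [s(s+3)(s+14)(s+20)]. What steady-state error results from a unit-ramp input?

420

One free integrator in G(s): this is a type 1 system.
K_v = lim_{s→0} s·G(s) = 2 / (3·14·20) = 1/420.
e_ss = 1/K_v = 1/(1/420) = 420.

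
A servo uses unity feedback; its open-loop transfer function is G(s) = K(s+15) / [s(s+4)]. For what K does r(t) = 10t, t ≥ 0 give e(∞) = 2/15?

20

G(s) has one factor of s in the denominator, so the system is type 1.
K_v = lim_{s→0} s·G(s) = K·15 / (4) = 3.75·K.
e_ss = 10/K_v = 2/15 ⇒ K_v = 75 ⇒ K = 75/3.75 = 20.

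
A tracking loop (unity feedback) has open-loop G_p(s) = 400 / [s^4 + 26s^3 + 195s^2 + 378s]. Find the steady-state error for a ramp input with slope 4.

3.78

Factoring s from the denominator leaves a polynomial with constant term 378, so the system is type 1.
K_v = lim_{s→0} s·G_p(s) = 400 / 378 = 200/189.
e_ss = 4/K_v = 4/(200/189) = 3.78.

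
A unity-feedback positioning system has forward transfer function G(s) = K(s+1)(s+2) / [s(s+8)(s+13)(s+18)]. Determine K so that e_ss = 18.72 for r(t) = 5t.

250

One free integrator in G(s): this is a type 1 system.
K_v = lim_{s→0} s·G(s) = K·1·2 / (8·13·18) = (1/936)·K.
e_ss = 5/K_v = 18.72 ⇒ K_v = 125/468 ⇒ K = (125/468)/(1/936) = 250.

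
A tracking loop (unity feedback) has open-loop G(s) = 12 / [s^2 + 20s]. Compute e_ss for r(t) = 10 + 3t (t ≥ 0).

Lowest-order denominator term is 20s, so the open loop has 1 pole at the origin → type 1 system. Treating each term separately:
  • 10: tracked with zero error.
  • 3t: e_ss = 3/K_v with K_v=0.6 → 5.
Total e_ss = 5.

5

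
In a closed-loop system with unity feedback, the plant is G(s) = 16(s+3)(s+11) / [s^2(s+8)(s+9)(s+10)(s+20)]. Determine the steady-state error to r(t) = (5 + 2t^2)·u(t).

1200/11

Two free integrators in G(s): this is a type 2 system. Taking each input component in turn:
  • 5: tracked with zero error.
  • 2t^2: e_ss = 4/K_a with K_a=11/300 → 1200/11.
Total e_ss = 1200/11.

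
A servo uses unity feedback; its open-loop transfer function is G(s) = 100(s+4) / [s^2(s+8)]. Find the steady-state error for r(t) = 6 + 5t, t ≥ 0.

0

G(s) has two factors of s in the denominator, so the system is type 2. Treating each term separately:
  • 6: tracked with zero error.
  • 5t: tracked with zero error.
Total e_ss = 0.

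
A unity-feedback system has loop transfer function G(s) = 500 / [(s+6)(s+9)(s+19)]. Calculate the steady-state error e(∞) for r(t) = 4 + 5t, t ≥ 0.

System type = 0 (no poles at s=0). Treating each term separately:
  • 4: e_ss = 4/(1+K_p) with K_p=250/513 → 2052/763.
  • 5t: a type-0 system cannot track it, e_ss → ∞.
The unbounded component dominates.

infinity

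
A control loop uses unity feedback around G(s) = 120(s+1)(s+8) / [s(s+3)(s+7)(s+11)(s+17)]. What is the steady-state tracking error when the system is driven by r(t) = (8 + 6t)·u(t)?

3927/160

System type = 1 (one pole at s=0). Treating each term separately:
  • 8: tracked with zero error.
  • 6t: e_ss = 6/K_v with K_v=320/1309 → 3927/160.
Total e_ss = 3927/160.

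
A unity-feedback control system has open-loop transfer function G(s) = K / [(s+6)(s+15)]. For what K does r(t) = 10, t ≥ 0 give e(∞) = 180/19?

No free integrators in G(s): this is a type 0 system.
K_p = lim_{s→0} G(s) = K / (6·15) = (1/90)·K.
e_ss = 10/(1 + K_p) = 180/19 ⇒ 1 + (1/90)·K = 19/18 ⇒ K = 5.

5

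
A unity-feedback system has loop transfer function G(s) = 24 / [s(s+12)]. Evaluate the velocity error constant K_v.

2

The open loop has one pole at the origin → type 1 system.
K_v = lim_{s→0} s·G(s) = 24 / (12) = 2.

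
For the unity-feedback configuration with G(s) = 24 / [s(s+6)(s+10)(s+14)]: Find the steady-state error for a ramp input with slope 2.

70

One free integrator in G(s): this is a type 1 system.
K_v = lim_{s→0} s·G(s) = 24 / (6·10·14) = 1/35.
e_ss = 2/K_v = 2/(1/35) = 70.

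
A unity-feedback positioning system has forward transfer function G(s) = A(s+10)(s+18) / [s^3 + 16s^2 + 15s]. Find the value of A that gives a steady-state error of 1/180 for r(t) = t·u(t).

15

Lowest-order denominator term is 15s, so the open loop has 1 pole at the origin → type 1 system.
K_v = lim_{s→0} s·G(s) = A·10·18 / 15 = 12·A.
e_ss = 1/K_v = 1/180 ⇒ K_v = 180 ⇒ A = 180/12 = 15.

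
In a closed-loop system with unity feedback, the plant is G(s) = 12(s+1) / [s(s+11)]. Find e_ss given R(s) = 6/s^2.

5.5

The open loop has one pole at the origin → type 1 system.
K_v = lim_{s→0} s·G(s) = 12·1 / (11) = 12/11.
e_ss = 6/K_v = 6/(12/11) = 5.5.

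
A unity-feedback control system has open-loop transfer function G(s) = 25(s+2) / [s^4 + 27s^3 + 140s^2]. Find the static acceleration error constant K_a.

The denominator has no term below 140s^2 — 2 poles at s=0, type 2.
K_a = lim_{s→0} s^2·G(s) = 25·2 / 140 = 5/14.

5/14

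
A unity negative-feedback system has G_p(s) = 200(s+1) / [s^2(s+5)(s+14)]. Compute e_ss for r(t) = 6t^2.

4.2

Two free integrators in G_p(s): this is a type 2 system.
K_a = lim_{s→0} s^2·G_p(s) = 200·1 / (5·14) = 20/7.
r(t) = 6t^2 gives R(s) = 12/s^3.
e_ss = 12/K_a = 12/(20/7) = 4.2.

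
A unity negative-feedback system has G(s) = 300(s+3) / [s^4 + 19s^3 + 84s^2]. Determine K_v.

infinity

K_v = lim_{s→0} s·G(s); with 2 poles at the origin the limit diverges, so K_v = ∞.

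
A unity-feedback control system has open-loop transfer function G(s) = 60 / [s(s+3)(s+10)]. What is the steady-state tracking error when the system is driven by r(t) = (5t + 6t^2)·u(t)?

infinity

G(s) has one factor of s in the denominator, so the system is type 1. Treating each term separately:
  • 5t: e_ss = 5/K_v with K_v=2 → 2.5.
  • 6t^2: a type-1 system cannot track it, e_ss → ∞.
The unbounded component dominates.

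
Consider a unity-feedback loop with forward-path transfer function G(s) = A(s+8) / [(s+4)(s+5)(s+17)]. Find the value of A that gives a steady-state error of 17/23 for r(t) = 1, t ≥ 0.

15

System type = 0 (no poles at s=0).
K_p = lim_{s→0} G(s) = A·8 / (4·5·17) = (2/85)·A.
e_ss = 1/(1 + K_p) = 17/23 ⇒ 1 + (2/85)·A = 23/17 ⇒ A = 15.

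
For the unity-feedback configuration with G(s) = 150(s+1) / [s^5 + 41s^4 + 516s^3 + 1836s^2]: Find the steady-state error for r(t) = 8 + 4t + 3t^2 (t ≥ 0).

73.44

Lowest-order denominator term is 1836s^2, so the open loop has 2 poles at the origin → type 2 system. By superposition:
  • 8: tracked with zero error.
  • 4t: tracked with zero error.
  • 3t^2: e_ss = 6/K_a with K_a=25/306 → 73.44.
Total e_ss = 73.44.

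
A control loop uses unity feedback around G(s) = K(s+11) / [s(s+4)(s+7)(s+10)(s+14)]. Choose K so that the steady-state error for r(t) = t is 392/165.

One free integrator in G(s): this is a type 1 system.
K_v = lim_{s→0} s·G(s) = K·11 / (4·7·10·14) = (11/3920)·K.
e_ss = 1/K_v = 392/165 ⇒ K_v = 165/392 ⇒ K = (165/392)/(11/3920) = 150.

150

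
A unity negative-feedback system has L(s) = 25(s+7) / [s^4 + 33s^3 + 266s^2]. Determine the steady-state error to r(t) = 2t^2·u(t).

6.08

Factoring s^2 from the denominator leaves a polynomial with constant term 266, so the system is type 2.
K_a = lim_{s→0} s^2·L(s) = 25·7 / 266 = 25/38.
r(t) = 2t^2 gives R(s) = 4/s^3.
e_ss = 4/K_a = 4/(25/38) = 6.08.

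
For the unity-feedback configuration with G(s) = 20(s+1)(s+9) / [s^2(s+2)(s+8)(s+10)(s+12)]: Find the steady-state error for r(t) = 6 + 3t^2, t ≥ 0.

64

The open loop has two poles at the origin → type 2 system. Taking each input component in turn:
  • 6: tracked with zero error.
  • 3t^2: e_ss = 6/K_a with K_a=3/32 → 64.
Total e_ss = 64.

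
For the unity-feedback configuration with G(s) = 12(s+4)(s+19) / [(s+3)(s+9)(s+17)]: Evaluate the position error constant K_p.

304/153

No free integrators in G(s): this is a type 0 system.
K_p = lim_{s→0} G(s) = 12·4·19 / (3·9·17) = 304/153.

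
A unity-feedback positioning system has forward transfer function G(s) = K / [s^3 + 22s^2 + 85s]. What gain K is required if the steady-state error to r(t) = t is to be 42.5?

Factoring s from the denominator leaves a polynomial with constant term 85, so the system is type 1.
K_v = lim_{s→0} s·G(s) = K / 85 = (1/85)·K.
e_ss = 1/K_v = 42.5 ⇒ K_v = 2/85 ⇒ K = (2/85)/(1/85) = 2.

2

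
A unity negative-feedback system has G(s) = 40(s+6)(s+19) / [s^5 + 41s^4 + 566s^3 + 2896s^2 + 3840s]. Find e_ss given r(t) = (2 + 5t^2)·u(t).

infinity

Lowest-order denominator term is 3840s, so the open loop has 1 pole at the origin → type 1 system. Treating each term separately:
  • 2: tracked with zero error.
  • 5t^2: a type-1 system cannot track it, e_ss → ∞.
The unbounded component dominates.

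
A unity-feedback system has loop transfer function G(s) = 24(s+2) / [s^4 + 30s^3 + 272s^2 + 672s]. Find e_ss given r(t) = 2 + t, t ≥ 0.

The denominator has no term below 672s — 1 pole at s=0, type 1. Treating each term separately:
  • 2: tracked with zero error.
  • t: e_ss = 1/K_v with K_v=1/14 → 14.
Total e_ss = 14.

14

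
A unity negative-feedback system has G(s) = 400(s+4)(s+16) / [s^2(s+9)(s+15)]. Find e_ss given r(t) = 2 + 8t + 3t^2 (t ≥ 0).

81/2560

Two free integrators in G(s): this is a type 2 system. By superposition:
  • 2: tracked with zero error.
  • 8t: tracked with zero error.
  • 3t^2: e_ss = 6/K_a with K_a=5120/27 → 81/2560.
Total e_ss = 81/2560.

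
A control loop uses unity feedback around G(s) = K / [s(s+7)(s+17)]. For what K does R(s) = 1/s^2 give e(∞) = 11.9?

10

The open loop has one pole at the origin → type 1 system.
K_v = lim_{s→0} s·G(s) = K / (7·17) = (1/119)·K.
e_ss = 1/K_v = 11.9 ⇒ K_v = 10/119 ⇒ K = (10/119)/(1/119) = 10.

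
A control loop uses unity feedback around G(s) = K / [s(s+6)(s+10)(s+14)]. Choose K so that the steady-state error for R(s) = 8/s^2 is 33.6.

System type = 1 (one pole at s=0).
K_v = lim_{s→0} s·G(s) = K / (6·10·14) = (1/840)·K.
e_ss = 8/K_v = 33.6 ⇒ K_v = 5/21 ⇒ K = (5/21)/(1/840) = 200.

200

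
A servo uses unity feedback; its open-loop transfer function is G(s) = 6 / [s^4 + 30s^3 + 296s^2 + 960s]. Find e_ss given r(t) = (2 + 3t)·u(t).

The denominator has no term below 960s — 1 pole at s=0, type 1. Treating each term separately:
  • 2: tracked with zero error.
  • 3t: e_ss = 3/K_v with K_v=1/160 → 480.
Total e_ss = 480.

480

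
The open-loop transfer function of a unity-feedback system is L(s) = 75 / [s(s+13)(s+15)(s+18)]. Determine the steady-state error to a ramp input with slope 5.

234

L(s) has one factor of s in the denominator, so the system is type 1.
K_v = lim_{s→0} s·L(s) = 75 / (13·15·18) = 5/234.
e_ss = 5/K_v = 5/(5/234) = 234.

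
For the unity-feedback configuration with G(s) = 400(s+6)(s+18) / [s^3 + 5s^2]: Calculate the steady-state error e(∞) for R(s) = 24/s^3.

Factoring s^2 from the denominator leaves a polynomial with constant term 5, so the system is type 2.
K_a = lim_{s→0} s^2·G(s) = 400·6·18 / 5 = 8640.
r(t) = 12t^2 gives R(s) = 24/s^3.
e_ss = 24/K_a = 24/8640 = 1/360.

1/360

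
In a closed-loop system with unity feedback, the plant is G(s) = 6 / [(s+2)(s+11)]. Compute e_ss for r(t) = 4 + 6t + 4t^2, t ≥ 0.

infinity

G(s) has no factors of s in the denominator, so the system is type 0. Treating each term separately:
  • 4: e_ss = 4/(1+K_p) with K_p=3/11 → 22/7.
  • 6t: a type-0 system cannot track it, e_ss → ∞.
  • 4t^2: a type-0 system cannot track it, e_ss → ∞.
The unbounded component dominates.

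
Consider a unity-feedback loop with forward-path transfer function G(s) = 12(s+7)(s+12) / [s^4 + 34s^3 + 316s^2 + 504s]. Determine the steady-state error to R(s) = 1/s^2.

Lowest-order denominator term is 504s, so the open loop has 1 pole at the origin → type 1 system.
K_v = lim_{s→0} s·G(s) = 12·7·12 / 504 = 2.
e_ss = 1/K_v = 1/2 = 0.5.

0.5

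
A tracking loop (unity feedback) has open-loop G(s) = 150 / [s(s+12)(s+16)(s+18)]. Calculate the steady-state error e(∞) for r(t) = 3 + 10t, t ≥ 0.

One free integrator in G(s): this is a type 1 system. Treating each term separately:
  • 3: tracked with zero error.
  • 10t: e_ss = 10/K_v with K_v=25/576 → 230.4.
Total e_ss = 230.4.

230.4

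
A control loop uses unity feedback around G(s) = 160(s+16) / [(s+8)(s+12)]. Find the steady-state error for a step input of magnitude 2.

System type = 0 (no poles at s=0).
K_p = lim_{s→0} G(s) = 160·16 / (8·12) = 80/3.
e_ss = 2/(1 + K_p) = 2/(83/3) = 6/83.

6/83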